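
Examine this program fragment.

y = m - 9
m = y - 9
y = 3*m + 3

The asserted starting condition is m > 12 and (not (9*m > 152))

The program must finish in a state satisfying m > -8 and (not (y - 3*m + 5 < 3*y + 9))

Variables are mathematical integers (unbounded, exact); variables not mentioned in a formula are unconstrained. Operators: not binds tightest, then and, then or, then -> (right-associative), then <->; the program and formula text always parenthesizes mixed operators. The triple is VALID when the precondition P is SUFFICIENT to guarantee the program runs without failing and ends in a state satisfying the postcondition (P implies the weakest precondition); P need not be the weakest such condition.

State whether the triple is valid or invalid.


Working backward. After the program, the postcondition m > -8 and (not (y - 3*m + 5 < 3*y + 9)) must hold; in canonical form it is m > -8 and (not (3*m + 2*y > -4)).
Before y := 3*m + 3: m > -8 and (not (9*m > -10))
Before m := y - 9: y > 1 and (not (9*y > 71))
Before y := m - 9: m > 10 and (not (9*m > 152))
The weakest precondition is m > 10 and (not (9*m > 152)).
Check whether m > 12 and (not (9*m > 152)) implies it.
Every state satisfying the precondition satisfies the weakest precondition: the implication holds.
Answer: valid


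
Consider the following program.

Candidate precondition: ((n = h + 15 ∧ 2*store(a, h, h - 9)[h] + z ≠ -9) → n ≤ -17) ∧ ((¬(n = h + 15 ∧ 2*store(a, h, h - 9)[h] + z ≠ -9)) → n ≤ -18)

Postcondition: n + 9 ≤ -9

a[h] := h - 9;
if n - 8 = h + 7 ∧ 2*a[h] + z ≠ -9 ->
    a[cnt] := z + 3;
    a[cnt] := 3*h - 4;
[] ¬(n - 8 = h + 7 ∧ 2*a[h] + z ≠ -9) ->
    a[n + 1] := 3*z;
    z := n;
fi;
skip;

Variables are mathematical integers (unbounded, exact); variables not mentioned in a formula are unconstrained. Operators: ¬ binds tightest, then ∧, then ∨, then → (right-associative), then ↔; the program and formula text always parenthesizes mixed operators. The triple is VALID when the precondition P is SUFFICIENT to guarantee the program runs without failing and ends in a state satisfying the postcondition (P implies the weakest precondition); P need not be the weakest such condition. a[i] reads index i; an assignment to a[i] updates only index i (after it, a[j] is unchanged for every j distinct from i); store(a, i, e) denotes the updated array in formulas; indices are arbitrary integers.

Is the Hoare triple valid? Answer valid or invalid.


Working backward. After the program, the postcondition n + 9 ≤ -9 must hold; in canonical form it is n ≤ -18.
Before skip: n ≤ -18
Then branch requires n ≤ -18; else branch requires n ≤ -18.
Before the if: ((n = h + 15 ∧ 2*a[h] + z ≠ -9) → n ≤ -18) ∧ ((¬(n = h + 15 ∧ 2*a[h] + z ≠ -9)) → n ≤ -18)
Before a[h] := h - 9: ((n = h + 15 ∧ 2*store(a, h, h - 9)[h] + z ≠ -9) → n ≤ -18) ∧ ((¬(n = h + 15 ∧ 2*store(a, h, h - 9)[h] + z ≠ -9)) → n ≤ -18)
The weakest precondition is ((n = h + 15 ∧ 2*store(a, h, h - 9)[h] + z ≠ -9) → n ≤ -18) ∧ ((¬(n = h + 15 ∧ 2*store(a, h, h - 9)[h] + z ≠ -9)) → n ≤ -18).
Check whether ((n = h + 15 ∧ 2*store(a, h, h - 9)[h] + z ≠ -9) → n ≤ -17) ∧ ((¬(n = h + 15 ∧ 2*store(a, h, h - 9)[h] + z ≠ -9)) → n ≤ -18) implies it.
Countermodel: at the initial state a = {[-32] = 0, elsewhere 0}, h = -32, n = -17, z = 74, the precondition holds but the weakest precondition fails.
Answer: invalid


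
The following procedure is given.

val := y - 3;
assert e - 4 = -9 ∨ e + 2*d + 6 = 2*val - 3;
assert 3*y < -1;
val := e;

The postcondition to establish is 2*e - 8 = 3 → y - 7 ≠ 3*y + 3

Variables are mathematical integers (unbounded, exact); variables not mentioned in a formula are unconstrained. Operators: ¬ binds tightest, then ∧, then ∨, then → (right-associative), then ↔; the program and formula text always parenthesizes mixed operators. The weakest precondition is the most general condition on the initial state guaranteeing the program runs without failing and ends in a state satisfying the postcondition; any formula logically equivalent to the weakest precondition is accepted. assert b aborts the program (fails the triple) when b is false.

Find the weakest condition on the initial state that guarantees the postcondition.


Working backward. After the program, the postcondition 2*e - 8 = 3 → y - 7 ≠ 3*y + 3 must hold; in canonical form it is 2*e = 11 → 2*y ≠ -10.
Before val := e: 2*e = 11 → 2*y ≠ -10
Before assert 3*y < -1: 3*y < -1 ∧ (2*e = 11 → 2*y ≠ -10)
Before assert e - 4 = -9 ∨ e + 2*d + 6 = 2*val - 3: (e = -5 ∨ 2*d + e = 2*val - 9) ∧ 3*y < -1 ∧ (2*e = 11 → 2*y ≠ -10)
Before val := y - 3: (e = -5 ∨ 2*d + e = 2*y - 15) ∧ 3*y < -1 ∧ (2*e = 11 → 2*y ≠ -10)
Answer: WP = (e = -5 ∨ 2*d + e = 2*y - 15) ∧ 3*y < -1 ∧ (2*e = 11 → 2*y ≠ -10)


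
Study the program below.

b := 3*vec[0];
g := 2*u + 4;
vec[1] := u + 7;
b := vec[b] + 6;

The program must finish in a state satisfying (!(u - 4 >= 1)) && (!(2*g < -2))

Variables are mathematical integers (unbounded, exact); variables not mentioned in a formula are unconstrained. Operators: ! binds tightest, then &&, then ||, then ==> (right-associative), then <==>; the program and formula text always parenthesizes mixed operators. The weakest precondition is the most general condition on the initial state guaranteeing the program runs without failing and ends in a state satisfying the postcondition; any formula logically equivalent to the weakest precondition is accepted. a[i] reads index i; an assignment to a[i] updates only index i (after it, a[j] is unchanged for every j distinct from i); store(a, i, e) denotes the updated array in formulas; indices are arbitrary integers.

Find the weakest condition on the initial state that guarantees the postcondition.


Working backward. After the program, the postcondition (!(u - 4 >= 1)) && (!(2*g < -2)) must hold; in canonical form it is (!(u >= 5)) && (!(2*g < -2)).
Before b := vec[b] + 6: (!(u >= 5)) && (!(2*g < -2))
Before vec[1] := u + 7: (!(u >= 5)) && (!(2*g < -2))
Before g := 2*u + 4: (!(u >= 5)) && (!(4*u < -10))
Before b := 3*vec[0]: (!(u >= 5)) && (!(4*u < -10))
Answer: WP = (!(u >= 5)) && (!(4*u < -10))


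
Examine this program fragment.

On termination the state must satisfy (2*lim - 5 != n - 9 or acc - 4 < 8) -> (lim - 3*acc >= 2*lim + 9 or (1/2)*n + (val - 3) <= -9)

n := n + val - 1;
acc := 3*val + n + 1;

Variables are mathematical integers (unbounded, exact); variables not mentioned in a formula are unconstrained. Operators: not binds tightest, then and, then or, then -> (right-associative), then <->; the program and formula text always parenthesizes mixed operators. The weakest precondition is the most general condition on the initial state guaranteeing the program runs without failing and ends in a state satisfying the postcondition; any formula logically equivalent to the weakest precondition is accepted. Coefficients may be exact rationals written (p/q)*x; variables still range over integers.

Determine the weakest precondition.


Working backward. After the program, the postcondition (2*lim - 5 != n - 9 or acc - 4 < 8) -> (lim - 3*acc >= 2*lim + 9 or (1/2)*n + (val - 3) <= -9) must hold; in canonical form it is (2*lim != n - 4 or acc < 12) -> (3*acc + lim <= -9 or (1/2)*n + val <= -6).
Before acc := 3*val + n + 1: (2*lim != n - 4 or n + 3*val < 11) -> (lim + 3*n + 9*val <= -12 or (1/2)*n + val <= -6)
Before n := n + val - 1: (2*lim != n + val - 5 or n + 4*val < 12) -> (lim + 3*n + 12*val <= -9 or (1/2)*n + (3/2)*val <= -11/2)
Answer: WP = (2*lim != n + val - 5 or n + 4*val < 12) -> (lim + 3*n + 12*val <= -9 or (1/2)*n + (3/2)*val <= -11/2)


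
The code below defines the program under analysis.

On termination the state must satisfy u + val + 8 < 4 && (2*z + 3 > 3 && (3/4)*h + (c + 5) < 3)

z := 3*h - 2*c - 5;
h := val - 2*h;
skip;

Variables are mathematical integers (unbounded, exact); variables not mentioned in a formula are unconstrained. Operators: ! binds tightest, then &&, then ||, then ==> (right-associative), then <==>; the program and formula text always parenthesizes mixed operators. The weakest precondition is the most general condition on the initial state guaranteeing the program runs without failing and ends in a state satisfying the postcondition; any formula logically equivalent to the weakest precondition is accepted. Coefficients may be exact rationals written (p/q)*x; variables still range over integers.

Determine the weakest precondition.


Working backward. After the program, the postcondition u + val + 8 < 4 && (2*z + 3 > 3 && (3/4)*h + (c + 5) < 3) must hold; in canonical form it is u + val < -4 && 2*z > 0 && c + (3/4)*h < -2.
Before skip: u + val < -4 && 2*z > 0 && c + (3/4)*h < -2
Before h := val - 2*h: u + val < -4 && 2*z > 0 && c + (3/4)*val < (3/2)*h - 2
Before z := 3*h - 2*c - 5: u + val < -4 && 6*h > 4*c + 10 && c + (3/4)*val < (3/2)*h - 2
Answer: WP = u + val < -4 && 6*h > 4*c + 10 && c + (3/4)*val < (3/2)*h - 2


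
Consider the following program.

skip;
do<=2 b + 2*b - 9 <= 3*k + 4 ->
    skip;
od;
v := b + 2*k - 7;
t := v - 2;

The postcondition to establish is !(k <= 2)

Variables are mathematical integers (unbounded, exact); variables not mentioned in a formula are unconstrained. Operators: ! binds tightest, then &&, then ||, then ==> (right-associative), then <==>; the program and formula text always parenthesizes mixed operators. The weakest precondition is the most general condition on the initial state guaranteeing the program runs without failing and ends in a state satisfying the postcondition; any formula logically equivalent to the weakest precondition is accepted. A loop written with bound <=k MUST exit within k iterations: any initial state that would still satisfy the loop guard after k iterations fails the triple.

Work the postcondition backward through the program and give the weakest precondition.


Working backward. After the program, !(k <= 2) must hold.
Before t := v - 2: !(k <= 2)
Before v := b + 2*k - 7: !(k <= 2)
Before the loop (bound <=2), unroll the exhaustion recursion (WP_0 = exit-now case; WP_j = one more guarded iteration, up to j = 2):
  WP_0: (!(3*b <= 3*k + 13)) && (!(k <= 2))
  WP_1: (3*b <= 3*k + 13 ==> ((!(3*b <= 3*k + 13)) && (!(k <= 2)))) && ((!(3*b <= 3*k + 13)) ==> (!(k <= 2)))
  WP_2: (3*b <= 3*k + 13 ==> ((3*b <= 3*k + 13 ==> ((!(3*b <= 3*k + 13)) && (!(k <= 2)))) && ((!(3*b <= 3*k + 13)) ==> (!(k <= 2))))) && ((!(3*b <= 3*k + 13)) ==> (!(k <= 2)))
So before the loop: (3*b <= 3*k + 13 ==> ((3*b <= 3*k + 13 ==> ((!(3*b <= 3*k + 13)) && (!(k <= 2)))) && ((!(3*b <= 3*k + 13)) ==> (!(k <= 2))))) && ((!(3*b <= 3*k + 13)) ==> (!(k <= 2)))
Before skip: (3*b <= 3*k + 13 ==> ((3*b <= 3*k + 13 ==> ((!(3*b <= 3*k + 13)) && (!(k <= 2)))) && ((!(3*b <= 3*k + 13)) ==> (!(k <= 2))))) && ((!(3*b <= 3*k + 13)) ==> (!(k <= 2)))
Answer: WP = (3*b <= 3*k + 13 ==> ((3*b <= 3*k + 13 ==> ((!(3*b <= 3*k + 13)) && (!(k <= 2)))) && ((!(3*b <= 3*k + 13)) ==> (!(k <= 2))))) && ((!(3*b <= 3*k + 13)) ==> (!(k <= 2)))


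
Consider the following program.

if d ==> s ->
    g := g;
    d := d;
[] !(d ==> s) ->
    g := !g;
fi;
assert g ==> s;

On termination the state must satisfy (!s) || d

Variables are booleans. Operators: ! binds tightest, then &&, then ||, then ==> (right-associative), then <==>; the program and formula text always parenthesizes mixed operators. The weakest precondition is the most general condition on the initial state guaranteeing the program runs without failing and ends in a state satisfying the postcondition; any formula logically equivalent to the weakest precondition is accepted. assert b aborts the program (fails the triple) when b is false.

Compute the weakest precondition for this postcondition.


Working backward. After the program, (!s) || d must hold.
Before assert g ==> s: (g ==> s) && ((!s) || d)
Then branch requires (g ==> s) && ((!s) || d); else branch requires ((!g) ==> s) && ((!s) || d).
Before the if: ((d ==> s) ==> ((g ==> s) && ((!s) || d))) && ((!(d ==> s)) ==> (((!g) ==> s) && ((!s) || d)))
Answer: WP = ((d ==> s) ==> ((g ==> s) && ((!s) || d))) && ((!(d ==> s)) ==> (((!g) ==> s) && ((!s) || d)))


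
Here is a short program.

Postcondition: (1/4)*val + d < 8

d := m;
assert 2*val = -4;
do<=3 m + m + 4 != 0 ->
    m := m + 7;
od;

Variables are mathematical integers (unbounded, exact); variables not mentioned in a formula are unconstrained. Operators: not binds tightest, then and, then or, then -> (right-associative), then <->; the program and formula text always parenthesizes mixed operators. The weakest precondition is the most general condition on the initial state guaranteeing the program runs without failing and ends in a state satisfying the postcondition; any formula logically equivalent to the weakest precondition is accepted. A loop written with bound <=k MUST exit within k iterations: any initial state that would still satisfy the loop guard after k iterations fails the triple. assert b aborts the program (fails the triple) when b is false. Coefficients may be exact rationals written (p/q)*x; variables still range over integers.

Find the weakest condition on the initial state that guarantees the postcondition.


Working backward. After the program, the postcondition (1/4)*val + d < 8 must hold; in canonical form it is d + (1/4)*val < 8.
Before the loop (bound <=3), unroll the exhaustion recursion (WP_0 = exit-now case; WP_j = one more guarded iteration, up to j = 3):
  WP_0: (not (2*m != -4)) and d + (1/4)*val < 8
  WP_1: (2*m != -4 -> ((not (2*m != -18)) and d + (1/4)*val < 8)) and ((not (2*m != -4)) -> d + (1/4)*val < 8)
  WP_2: (2*m != -4 -> ((2*m != -18 -> ((not (2*m != -32)) and d + (1/4)*val < 8)) and ((not (2*m != -18)) -> d + (1/4)*val < 8))) and ((not (2*m != -4)) -> d + (1/4)*val < 8)
  WP_3: (2*m != -4 -> ((2*m != -18 -> ((2*m != -32 -> ((not (2*m != -46)) and d + (1/4)*val < 8)) and ((not (2*m != -32)) -> d + (1/4)*val < 8))) and ((not (2*m != -18)) -> d + (1/4)*val < 8))) and ((not (2*m != -4)) -> d + (1/4)*val < 8)
So before the loop: (2*m != -4 -> ((2*m != -18 -> ((2*m != -32 -> ((not (2*m != -46)) and d + (1/4)*val < 8)) and ((not (2*m != -32)) -> d + (1/4)*val < 8))) and ((not (2*m != -18)) -> d + (1/4)*val < 8))) and ((not (2*m != -4)) -> d + (1/4)*val < 8)
Before assert 2*val = -4: 2*val = -4 and (2*m != -4 -> ((2*m != -18 -> ((2*m != -32 -> ((not (2*m != -46)) and d + (1/4)*val < 8)) and ((not (2*m != -32)) -> d + (1/4)*val < 8))) and ((not (2*m != -18)) -> d + (1/4)*val < 8))) and ((not (2*m != -4)) -> d + (1/4)*val < 8)
Before d := m: 2*val = -4 and (2*m != -4 -> ((2*m != -18 -> ((2*m != -32 -> ((not (2*m != -46)) and m + (1/4)*val < 8)) and ((not (2*m != -32)) -> m + (1/4)*val < 8))) and ((not (2*m != -18)) -> m + (1/4)*val < 8))) and ((not (2*m != -4)) -> m + (1/4)*val < 8)
Answer: WP = 2*val = -4 and (2*m != -4 -> ((2*m != -18 -> ((2*m != -32 -> ((not (2*m != -46)) and m + (1/4)*val < 8)) and ((not (2*m != -32)) -> m + (1/4)*val < 8))) and ((not (2*m != -18)) -> m + (1/4)*val < 8))) and ((not (2*m != -4)) -> m + (1/4)*val < 8)


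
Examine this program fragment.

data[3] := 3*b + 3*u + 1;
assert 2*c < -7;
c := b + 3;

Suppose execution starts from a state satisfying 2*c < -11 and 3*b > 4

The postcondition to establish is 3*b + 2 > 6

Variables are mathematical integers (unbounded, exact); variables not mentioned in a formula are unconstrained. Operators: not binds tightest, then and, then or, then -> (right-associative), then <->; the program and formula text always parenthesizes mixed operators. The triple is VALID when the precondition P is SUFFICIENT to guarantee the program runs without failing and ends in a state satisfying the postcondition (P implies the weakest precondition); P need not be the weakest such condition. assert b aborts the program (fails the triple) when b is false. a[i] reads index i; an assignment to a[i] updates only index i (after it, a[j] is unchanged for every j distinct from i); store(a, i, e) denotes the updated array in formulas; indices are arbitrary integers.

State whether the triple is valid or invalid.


Working backward. After the program, the postcondition 3*b + 2 > 6 must hold; in canonical form it is 3*b > 4.
Before c := b + 3: 3*b > 4
Before assert 2*c < -7: 2*c < -7 and 3*b > 4
Before data[3] := 3*b + 3*u + 1: 2*c < -7 and 3*b > 4
The weakest precondition is 2*c < -7 and 3*b > 4.
Check whether 2*c < -11 and 3*b > 4 implies it.
Every state satisfying the precondition satisfies the weakest precondition: the implication holds.
Answer: valid


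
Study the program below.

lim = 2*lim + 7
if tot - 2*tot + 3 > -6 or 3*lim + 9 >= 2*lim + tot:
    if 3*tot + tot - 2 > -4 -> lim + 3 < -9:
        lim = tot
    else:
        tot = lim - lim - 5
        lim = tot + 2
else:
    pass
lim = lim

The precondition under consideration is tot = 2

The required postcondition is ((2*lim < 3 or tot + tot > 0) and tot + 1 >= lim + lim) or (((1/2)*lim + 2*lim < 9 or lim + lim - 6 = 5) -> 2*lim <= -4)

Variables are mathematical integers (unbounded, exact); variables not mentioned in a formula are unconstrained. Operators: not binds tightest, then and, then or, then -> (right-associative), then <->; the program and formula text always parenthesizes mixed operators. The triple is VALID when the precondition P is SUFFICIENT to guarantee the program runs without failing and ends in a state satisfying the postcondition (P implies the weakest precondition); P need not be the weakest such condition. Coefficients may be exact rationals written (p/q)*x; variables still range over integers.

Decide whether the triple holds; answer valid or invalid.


Working backward. After the program, the postcondition ((2*lim < 3 or tot + tot > 0) and tot + 1 >= lim + lim) or (((1/2)*lim + 2*lim < 9 or lim + lim - 6 = 5) -> 2*lim <= -4) must hold; in canonical form it is ((2*lim < 3 or 2*tot > 0) and tot >= 2*lim - 1) or (((5/2)*lim < 9 or 2*lim = 11) -> 2*lim <= -4).
Before lim := lim: ((2*lim < 3 or 2*tot > 0) and tot >= 2*lim - 1) or (((5/2)*lim < 9 or 2*lim = 11) -> 2*lim <= -4)
Then branch requires (4*tot > -2 -> lim < -12) -> (((2*tot < 3 or 2*tot > 0) and tot <= 1) or (((5/2)*tot < 9 or 2*tot = 11) -> 2*tot <= -4)); else branch requires ((2*lim < 3 or 2*tot > 0) and tot >= 2*lim - 1) or (((5/2)*lim < 9 or 2*lim = 11) -> 2*lim <= -4).
Before the if: ((tot < 9 or lim >= tot - 9) -> ((4*tot > -2 -> lim < -12) -> (((2*tot < 3 or 2*tot > 0) and tot <= 1) or (((5/2)*tot < 9 or 2*tot = 11) -> 2*tot <= -4)))) and ((not (tot < 9 or lim >= tot - 9)) -> (((2*lim < 3 or 2*tot > 0) and tot >= 2*lim - 1) or (((5/2)*lim < 9 or 2*lim = 11) -> 2*lim <= -4)))
Before lim := 2*lim + 7: ((tot < 9 or 2*lim >= tot - 16) -> ((4*tot > -2 -> 2*lim < -19) -> (((2*tot < 3 or 2*tot > 0) and tot <= 1) or (((5/2)*tot < 9 or 2*tot = 11) -> 2*tot <= -4)))) and ((not (tot < 9 or 2*lim >= tot - 16)) -> (((4*lim < -11 or 2*tot > 0) and tot >= 4*lim + 13) or ((5*lim < -17/2 or 4*lim = -3) -> 4*lim <= -18)))
The weakest precondition is ((tot < 9 or 2*lim >= tot - 16) -> ((4*tot > -2 -> 2*lim < -19) -> (((2*tot < 3 or 2*tot > 0) and tot <= 1) or (((5/2)*tot < 9 or 2*tot = 11) -> 2*tot <= -4)))) and ((not (tot < 9 or 2*lim >= tot - 16)) -> (((4*lim < -11 or 2*tot > 0) and tot >= 4*lim + 13) or ((5*lim < -17/2 or 4*lim = -3) -> 4*lim <= -18))).
Check whether tot = 2 implies it.
Countermodel: at the initial state lim = -10, tot = 2, the precondition holds but the weakest precondition fails.
Answer: invalid


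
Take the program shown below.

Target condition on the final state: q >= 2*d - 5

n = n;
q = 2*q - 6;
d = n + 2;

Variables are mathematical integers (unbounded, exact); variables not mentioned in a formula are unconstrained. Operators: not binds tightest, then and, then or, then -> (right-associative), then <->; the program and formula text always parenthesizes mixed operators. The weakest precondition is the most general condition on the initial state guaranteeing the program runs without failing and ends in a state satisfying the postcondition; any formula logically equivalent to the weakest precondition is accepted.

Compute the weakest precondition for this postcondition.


Working backward. After the program, q >= 2*d - 5 must hold.
Before d := n + 2: q >= 2*n - 1
Before q := 2*q - 6: 2*q >= 2*n + 5
Before n := n: 2*q >= 2*n + 5
Answer: WP = 2*q >= 2*n + 5


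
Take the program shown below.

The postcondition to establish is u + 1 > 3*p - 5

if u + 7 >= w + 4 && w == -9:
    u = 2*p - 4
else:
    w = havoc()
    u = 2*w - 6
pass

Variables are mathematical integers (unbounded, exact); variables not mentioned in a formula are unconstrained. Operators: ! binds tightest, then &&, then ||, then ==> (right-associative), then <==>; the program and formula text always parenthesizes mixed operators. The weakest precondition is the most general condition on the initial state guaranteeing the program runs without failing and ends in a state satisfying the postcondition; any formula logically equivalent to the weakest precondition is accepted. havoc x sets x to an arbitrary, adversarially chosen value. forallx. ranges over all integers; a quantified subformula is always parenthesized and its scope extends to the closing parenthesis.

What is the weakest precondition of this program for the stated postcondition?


Working backward. After the program, the postcondition u + 1 > 3*p - 5 must hold; in canonical form it is u > 3*p - 6.
Before skip: u > 3*p - 6
Then branch requires p < 2; else branch requires forall w_1. 2*w_1 > 3*p.
Before the if: ((u >= w - 3 && w == -9) ==> p < 2) && ((!(u >= w - 3 && w == -9)) ==> (forall w_1. 2*w_1 > 3*p))
Answer: WP = ((u >= w - 3 && w == -9) ==> p < 2) && ((!(u >= w - 3 && w == -9)) ==> (forall w_1. 2*w_1 > 3*p))


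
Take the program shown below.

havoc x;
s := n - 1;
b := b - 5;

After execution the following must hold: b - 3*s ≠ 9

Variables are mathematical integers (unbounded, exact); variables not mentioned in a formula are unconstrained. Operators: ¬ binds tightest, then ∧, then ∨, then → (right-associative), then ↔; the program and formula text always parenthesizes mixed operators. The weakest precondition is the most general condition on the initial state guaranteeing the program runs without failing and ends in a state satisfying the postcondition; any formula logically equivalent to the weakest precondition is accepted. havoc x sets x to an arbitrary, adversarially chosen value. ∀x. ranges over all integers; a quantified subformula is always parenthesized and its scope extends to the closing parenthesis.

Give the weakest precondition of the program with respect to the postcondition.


Working backward. After the program, the postcondition b - 3*s ≠ 9 must hold; in canonical form it is b ≠ 3*s + 9.
Before b := b - 5: b ≠ 3*s + 14
Before s := n - 1: b ≠ 3*n + 11
Before havoc x: b ≠ 3*n + 11
Answer: WP = b ≠ 3*n + 11


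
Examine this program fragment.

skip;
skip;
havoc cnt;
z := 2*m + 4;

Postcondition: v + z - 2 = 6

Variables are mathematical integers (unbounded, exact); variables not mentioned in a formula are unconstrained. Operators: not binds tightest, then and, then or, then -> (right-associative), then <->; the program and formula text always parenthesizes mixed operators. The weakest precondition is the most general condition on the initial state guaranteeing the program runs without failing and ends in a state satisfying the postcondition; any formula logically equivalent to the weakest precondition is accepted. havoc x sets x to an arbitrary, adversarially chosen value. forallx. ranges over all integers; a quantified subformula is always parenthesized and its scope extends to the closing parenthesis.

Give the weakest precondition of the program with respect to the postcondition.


Working backward. After the program, the postcondition v + z - 2 = 6 must hold; in canonical form it is v + z = 8.
Before z := 2*m + 4: 2*m + v = 4
Before havoc cnt: 2*m + v = 4
Before skip: 2*m + v = 4
Before skip: 2*m + v = 4
Answer: WP = 2*m + v = 4


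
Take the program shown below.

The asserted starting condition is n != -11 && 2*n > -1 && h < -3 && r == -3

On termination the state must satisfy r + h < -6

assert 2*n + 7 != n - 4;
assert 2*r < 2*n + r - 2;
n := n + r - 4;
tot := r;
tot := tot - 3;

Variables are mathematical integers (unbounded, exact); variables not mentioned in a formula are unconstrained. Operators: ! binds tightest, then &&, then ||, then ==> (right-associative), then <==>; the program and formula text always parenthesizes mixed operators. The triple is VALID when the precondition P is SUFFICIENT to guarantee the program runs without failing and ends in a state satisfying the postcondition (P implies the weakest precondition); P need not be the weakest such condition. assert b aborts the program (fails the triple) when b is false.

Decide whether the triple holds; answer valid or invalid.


Working backward. After the program, the postcondition r + h < -6 must hold; in canonical form it is h + r < -6.
Before tot := tot - 3: h + r < -6
Before tot := r: h + r < -6
Before n := n + r - 4: h + r < -6
Before assert 2*r < 2*n + r - 2: r < 2*n - 2 && h + r < -6
Before assert 2*n + 7 != n - 4: n != -11 && r < 2*n - 2 && h + r < -6
The weakest precondition is n != -11 && r < 2*n - 2 && h + r < -6.
Check whether n != -11 && 2*n > -1 && h < -3 && r == -3 implies it.
Every state satisfying the precondition satisfies the weakest precondition: the implication holds.
Answer: valid


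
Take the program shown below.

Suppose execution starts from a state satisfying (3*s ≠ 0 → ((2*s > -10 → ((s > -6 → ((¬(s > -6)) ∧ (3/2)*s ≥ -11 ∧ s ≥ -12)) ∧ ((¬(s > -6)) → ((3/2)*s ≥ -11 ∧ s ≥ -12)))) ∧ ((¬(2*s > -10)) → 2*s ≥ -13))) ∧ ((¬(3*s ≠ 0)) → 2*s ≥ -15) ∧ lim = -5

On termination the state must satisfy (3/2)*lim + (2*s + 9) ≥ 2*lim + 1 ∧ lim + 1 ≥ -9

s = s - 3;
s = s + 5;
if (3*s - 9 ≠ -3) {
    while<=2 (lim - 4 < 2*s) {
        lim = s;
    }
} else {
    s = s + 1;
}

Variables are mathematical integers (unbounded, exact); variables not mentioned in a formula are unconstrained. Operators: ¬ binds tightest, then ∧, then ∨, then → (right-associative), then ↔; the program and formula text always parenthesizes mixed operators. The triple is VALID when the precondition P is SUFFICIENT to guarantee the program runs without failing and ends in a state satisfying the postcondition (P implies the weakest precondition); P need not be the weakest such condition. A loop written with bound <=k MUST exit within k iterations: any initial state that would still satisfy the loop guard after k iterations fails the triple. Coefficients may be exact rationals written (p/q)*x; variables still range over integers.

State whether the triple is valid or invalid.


Working backward. After the program, the postcondition (3/2)*lim + (2*s + 9) ≥ 2*lim + 1 ∧ lim + 1 ≥ -9 must hold; in canonical form it is 2*s ≥ (1/2)*lim - 8 ∧ lim ≥ -10.
Then branch requires (lim < 2*s + 4 → ((s > -4 → ((¬(s > -4)) ∧ (3/2)*s ≥ -8 ∧ s ≥ -10)) ∧ ((¬(s > -4)) → ((3/2)*s ≥ -8 ∧ s ≥ -10)))) ∧ ((¬(lim < 2*s + 4)) → (2*s ≥ (1/2)*lim - 8 ∧ lim ≥ -10)); else branch requires 2*s ≥ (1/2)*lim - 10 ∧ lim ≥ -10.
Before the if: (3*s ≠ 6 → ((lim < 2*s + 4 → ((s > -4 → ((¬(s > -4)) ∧ (3/2)*s ≥ -8 ∧ s ≥ -10)) ∧ ((¬(s > -4)) → ((3/2)*s ≥ -8 ∧ s ≥ -10)))) ∧ ((¬(lim < 2*s + 4)) → (2*s ≥ (1/2)*lim - 8 ∧ lim ≥ -10)))) ∧ ((¬(3*s ≠ 6)) → (2*s ≥ (1/2)*lim - 10 ∧ lim ≥ -10))
Before s := s + 5: (3*s ≠ -9 → ((lim < 2*s + 14 → ((s > -9 → ((¬(s > -9)) ∧ (3/2)*s ≥ -31/2 ∧ s ≥ -15)) ∧ ((¬(s > -9)) → ((3/2)*s ≥ -31/2 ∧ s ≥ -15)))) ∧ ((¬(lim < 2*s + 14)) → (2*s ≥ (1/2)*lim - 18 ∧ lim ≥ -10)))) ∧ ((¬(3*s ≠ -9)) → (2*s ≥ (1/2)*lim - 20 ∧ lim ≥ -10))
Before s := s - 3: (3*s ≠ 0 → ((lim < 2*s + 8 → ((s > -6 → ((¬(s > -6)) ∧ (3/2)*s ≥ -11 ∧ s ≥ -12)) ∧ ((¬(s > -6)) → ((3/2)*s ≥ -11 ∧ s ≥ -12)))) ∧ ((¬(lim < 2*s + 8)) → (2*s ≥ (1/2)*lim - 12 ∧ lim ≥ -10)))) ∧ ((¬(3*s ≠ 0)) → (2*s ≥ (1/2)*lim - 14 ∧ lim ≥ -10))
The weakest precondition is (3*s ≠ 0 → ((lim < 2*s + 8 → ((s > -6 → ((¬(s > -6)) ∧ (3/2)*s ≥ -11 ∧ s ≥ -12)) ∧ ((¬(s > -6)) → ((3/2)*s ≥ -11 ∧ s ≥ -12)))) ∧ ((¬(lim < 2*s + 8)) → (2*s ≥ (1/2)*lim - 12 ∧ lim ≥ -10)))) ∧ ((¬(3*s ≠ 0)) → (2*s ≥ (1/2)*lim - 14 ∧ lim ≥ -10)).
Check whether (3*s ≠ 0 → ((2*s > -10 → ((s > -6 → ((¬(s > -6)) ∧ (3/2)*s ≥ -11 ∧ s ≥ -12)) ∧ ((¬(s > -6)) → ((3/2)*s ≥ -11 ∧ s ≥ -12)))) ∧ ((¬(2*s > -10)) → 2*s ≥ -13))) ∧ ((¬(3*s ≠ 0)) → 2*s ≥ -15) ∧ lim = -5 implies it.
Countermodel: at the initial state lim = -5, s = -5, the precondition holds but the weakest precondition fails.
Answer: invalid


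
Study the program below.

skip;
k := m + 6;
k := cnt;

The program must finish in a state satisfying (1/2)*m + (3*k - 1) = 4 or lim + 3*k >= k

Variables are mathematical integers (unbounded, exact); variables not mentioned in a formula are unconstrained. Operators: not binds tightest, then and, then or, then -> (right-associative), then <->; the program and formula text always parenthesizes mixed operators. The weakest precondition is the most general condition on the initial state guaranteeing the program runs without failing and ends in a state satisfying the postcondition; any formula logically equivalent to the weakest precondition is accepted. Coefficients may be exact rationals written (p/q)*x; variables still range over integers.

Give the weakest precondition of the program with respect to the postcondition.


Working backward. After the program, the postcondition (1/2)*m + (3*k - 1) = 4 or lim + 3*k >= k must hold; in canonical form it is 3*k + (1/2)*m = 5 or 2*k + lim >= 0.
Before k := cnt: 3*cnt + (1/2)*m = 5 or 2*cnt + lim >= 0
Before k := m + 6: 3*cnt + (1/2)*m = 5 or 2*cnt + lim >= 0
Before skip: 3*cnt + (1/2)*m = 5 or 2*cnt + lim >= 0
Answer: WP = 3*cnt + (1/2)*m = 5 or 2*cnt + lim >= 0


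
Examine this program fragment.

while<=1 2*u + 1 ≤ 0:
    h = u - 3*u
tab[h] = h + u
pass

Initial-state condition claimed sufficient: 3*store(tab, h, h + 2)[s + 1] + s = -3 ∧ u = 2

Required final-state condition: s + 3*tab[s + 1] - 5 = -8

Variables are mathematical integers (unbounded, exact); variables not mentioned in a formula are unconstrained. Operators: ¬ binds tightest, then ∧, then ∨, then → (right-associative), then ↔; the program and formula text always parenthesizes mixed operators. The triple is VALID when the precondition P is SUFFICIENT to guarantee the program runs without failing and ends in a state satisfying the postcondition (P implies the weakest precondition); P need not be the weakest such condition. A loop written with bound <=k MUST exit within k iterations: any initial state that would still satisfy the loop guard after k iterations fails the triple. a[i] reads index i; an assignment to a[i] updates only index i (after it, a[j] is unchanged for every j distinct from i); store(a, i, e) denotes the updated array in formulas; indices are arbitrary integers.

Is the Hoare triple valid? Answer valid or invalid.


Working backward. After the program, the postcondition s + 3*tab[s + 1] - 5 = -8 must hold; in canonical form it is 3*tab[s + 1] + s = -3.
Before skip: 3*tab[s + 1] + s = -3
Before tab[h] := h + u: 3*store(tab, h, h + u)[s + 1] + s = -3
Before the loop (bound <=1), unroll the exhaustion recursion (WP_0 = exit-now case; WP_j = one more guarded iteration, up to j = 1):
  WP_0: (¬(2*u ≤ -1)) ∧ 3*store(tab, h, h + u)[s + 1] + s = -3
  WP_1: (2*u ≤ -1 → ((¬(2*u ≤ -1)) ∧ 3*store(tab, -2*u, -u)[s + 1] + s = -3)) ∧ ((¬(2*u ≤ -1)) → 3*store(tab, h, h + u)[s + 1] + s = -3)
So before the loop: (2*u ≤ -1 → ((¬(2*u ≤ -1)) ∧ 3*store(tab, -2*u, -u)[s + 1] + s = -3)) ∧ ((¬(2*u ≤ -1)) → 3*store(tab, h, h + u)[s + 1] + s = -3)
The weakest precondition is (2*u ≤ -1 → ((¬(2*u ≤ -1)) ∧ 3*store(tab, -2*u, -u)[s + 1] + s = -3)) ∧ ((¬(2*u ≤ -1)) → 3*store(tab, h, h + u)[s + 1] + s = -3).
Check whether 3*store(tab, h, h + 2)[s + 1] + s = -3 ∧ u = 2 implies it.
Every state satisfying the precondition satisfies the weakest precondition: the implication holds.
Answer: valid


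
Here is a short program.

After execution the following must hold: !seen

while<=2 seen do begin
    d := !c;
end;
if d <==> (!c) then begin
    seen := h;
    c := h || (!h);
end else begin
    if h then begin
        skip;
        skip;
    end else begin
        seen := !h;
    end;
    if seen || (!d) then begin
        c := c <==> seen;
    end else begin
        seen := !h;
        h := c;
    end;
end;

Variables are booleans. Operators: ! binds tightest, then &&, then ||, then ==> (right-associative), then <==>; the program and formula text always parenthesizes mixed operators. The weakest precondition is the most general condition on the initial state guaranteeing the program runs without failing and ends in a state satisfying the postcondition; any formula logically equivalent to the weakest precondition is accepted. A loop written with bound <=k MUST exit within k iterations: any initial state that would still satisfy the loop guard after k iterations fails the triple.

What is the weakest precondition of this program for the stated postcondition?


Working backward. After the program, !seen must hold.
Then branch requires !h; else branch requires (h ==> (((seen || (!d)) ==> (!seen)) && ((!(seen || (!d))) ==> h))) && ((!h) ==> ((((!h) || (!d)) ==> h) && ((!((!h) || (!d))) ==> h))).
Before the if: ((d <==> (!c)) ==> (!h)) && ((!(d <==> (!c))) ==> ((h ==> (((seen || (!d)) ==> (!seen)) && ((!(seen || (!d))) ==> h))) && ((!h) ==> ((((!h) || (!d)) ==> h) && ((!((!h) || (!d))) ==> h)))))
Before the loop (bound <=2), unroll the exhaustion recursion (WP_0 = exit-now case; WP_j = one more guarded iteration, up to j = 2):
  WP_0: (!seen) && ((d <==> (!c)) ==> (!h)) && ((!(d <==> (!c))) ==> ((h ==> (((seen || (!d)) ==> (!seen)) && ((!(seen || (!d))) ==> h))) && ((!h) ==> ((((!h) || (!d)) ==> h) && ((!((!h) || (!d))) ==> h)))))
  WP_1: (seen ==> ((!seen) && (!h))) && ((!seen) ==> (((d <==> (!c)) ==> (!h)) && ((!(d <==> (!c))) ==> ((h ==> (((seen || (!d)) ==> (!seen)) && ((!(seen || (!d))) ==> h))) && ((!h) ==> ((((!h) || (!d)) ==> h) && ((!((!h) || (!d))) ==> h)))))))
  WP_2: (seen ==> ((seen ==> ((!seen) && (!h))) && ((!seen) ==> (!h)))) && ((!seen) ==> (((d <==> (!c)) ==> (!h)) && ((!(d <==> (!c))) ==> ((h ==> (((seen || (!d)) ==> (!seen)) && ((!(seen || (!d))) ==> h))) && ((!h) ==> ((((!h) || (!d)) ==> h) && ((!((!h) || (!d))) ==> h)))))))
So before the loop: (seen ==> ((seen ==> ((!seen) && (!h))) && ((!seen) ==> (!h)))) && ((!seen) ==> (((d <==> (!c)) ==> (!h)) && ((!(d <==> (!c))) ==> ((h ==> (((seen || (!d)) ==> (!seen)) && ((!(seen || (!d))) ==> h))) && ((!h) ==> ((((!h) || (!d)) ==> h) && ((!((!h) || (!d))) ==> h)))))))
Answer: WP = (seen ==> ((seen ==> ((!seen) && (!h))) && ((!seen) ==> (!h)))) && ((!seen) ==> (((d <==> (!c)) ==> (!h)) && ((!(d <==> (!c))) ==> ((h ==> (((seen || (!d)) ==> (!seen)) && ((!(seen || (!d))) ==> h))) && ((!h) ==> ((((!h) || (!d)) ==> h) && ((!((!h) || (!d))) ==> h)))))))


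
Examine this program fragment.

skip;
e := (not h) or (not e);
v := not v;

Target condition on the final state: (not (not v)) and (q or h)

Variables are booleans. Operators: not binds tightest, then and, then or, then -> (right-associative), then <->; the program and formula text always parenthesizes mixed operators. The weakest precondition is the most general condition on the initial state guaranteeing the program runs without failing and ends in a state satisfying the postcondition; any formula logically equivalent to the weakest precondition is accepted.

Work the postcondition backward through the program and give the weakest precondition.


Working backward. After the program, the postcondition (not (not v)) and (q or h) must hold; in canonical form it is v and (q or h).
Before v := not v: (not v) and (q or h)
Before e := (not h) or (not e): (not v) and (q or h)
Before skip: (not v) and (q or h)
Answer: WP = (not v) and (q or h)


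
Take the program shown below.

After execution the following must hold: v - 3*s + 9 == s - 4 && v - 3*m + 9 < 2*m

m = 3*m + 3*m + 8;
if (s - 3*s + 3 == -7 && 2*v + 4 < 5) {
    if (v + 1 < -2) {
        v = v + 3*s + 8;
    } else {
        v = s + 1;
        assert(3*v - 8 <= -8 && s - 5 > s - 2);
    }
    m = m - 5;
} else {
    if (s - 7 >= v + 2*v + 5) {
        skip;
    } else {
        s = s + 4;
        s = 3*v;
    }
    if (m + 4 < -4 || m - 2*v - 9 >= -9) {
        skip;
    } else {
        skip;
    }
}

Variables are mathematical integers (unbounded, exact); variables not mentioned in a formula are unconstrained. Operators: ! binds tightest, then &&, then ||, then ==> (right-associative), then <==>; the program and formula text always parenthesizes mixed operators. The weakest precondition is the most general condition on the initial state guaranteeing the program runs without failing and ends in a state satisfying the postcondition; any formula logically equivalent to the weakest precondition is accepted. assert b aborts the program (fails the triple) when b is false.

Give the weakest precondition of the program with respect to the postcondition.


Working backward. After the program, the postcondition v - 3*s + 9 == s - 4 && v - 3*m + 9 < 2*m must hold; in canonical form it is v == 4*s - 13 && v < 5*m - 9.
Then branch requires (v < -3 ==> (v == s - 21 && 3*s + v < 5*m - 42)) && v < -3; else branch requires (s >= 3*v + 12 ==> (((m < -8 || m >= 2*v) ==> (v == 4*s - 13 && v < 5*m - 9)) && ((!(m < -8 || m >= 2*v)) ==> (v == 4*s - 13 && v < 5*m - 9)))) && ((!(s >= 3*v + 12)) ==> (((m < -8 || m >= 2*v) ==> (11*v == 13 && v < 5*m - 9)) && ((!(m < -8 || m >= 2*v)) ==> (11*v == 13 && v < 5*m - 9)))).
Before the if: ((2*s == 10 && 2*v < 1) ==> ((v < -3 ==> (v == s - 21 && 3*s + v < 5*m - 42)) && v < -3)) && ((!(2*s == 10 && 2*v < 1)) ==> ((s >= 3*v + 12 ==> (((m < -8 || m >= 2*v) ==> (v == 4*s - 13 && v < 5*m - 9)) && ((!(m < -8 || m >= 2*v)) ==> (v == 4*s - 13 && v < 5*m - 9)))) && ((!(s >= 3*v + 12)) ==> (((m < -8 || m >= 2*v) ==> (11*v == 13 && v < 5*m - 9)) && ((!(m < -8 || m >= 2*v)) ==> (11*v == 13 && v < 5*m - 9))))))
Before m := 3*m + 3*m + 8: ((2*s == 10 && 2*v < 1) ==> ((v < -3 ==> (v == s - 21 && 3*s + v < 30*m - 2)) && v < -3)) && ((!(2*s == 10 && 2*v < 1)) ==> ((s >= 3*v + 12 ==> (((6*m < -16 || 6*m >= 2*v - 8) ==> (v == 4*s - 13 && v < 30*m + 31)) && ((!(6*m < -16 || 6*m >= 2*v - 8)) ==> (v == 4*s - 13 && v < 30*m + 31)))) && ((!(s >= 3*v + 12)) ==> (((6*m < -16 || 6*m >= 2*v - 8) ==> (11*v == 13 && v < 30*m + 31)) && ((!(6*m < -16 || 6*m >= 2*v - 8)) ==> (11*v == 13 && v < 30*m + 31))))))
Answer: WP = ((2*s == 10 && 2*v < 1) ==> ((v < -3 ==> (v == s - 21 && 3*s + v < 30*m - 2)) && v < -3)) && ((!(2*s == 10 && 2*v < 1)) ==> ((s >= 3*v + 12 ==> (((6*m < -16 || 6*m >= 2*v - 8) ==> (v == 4*s - 13 && v < 30*m + 31)) && ((!(6*m < -16 || 6*m >= 2*v - 8)) ==> (v == 4*s - 13 && v < 30*m + 31)))) && ((!(s >= 3*v + 12)) ==> (((6*m < -16 || 6*m >= 2*v - 8) ==> (11*v == 13 && v < 30*m + 31)) && ((!(6*m < -16 || 6*m >= 2*v - 8)) ==> (11*v == 13 && v < 30*m + 31))))))


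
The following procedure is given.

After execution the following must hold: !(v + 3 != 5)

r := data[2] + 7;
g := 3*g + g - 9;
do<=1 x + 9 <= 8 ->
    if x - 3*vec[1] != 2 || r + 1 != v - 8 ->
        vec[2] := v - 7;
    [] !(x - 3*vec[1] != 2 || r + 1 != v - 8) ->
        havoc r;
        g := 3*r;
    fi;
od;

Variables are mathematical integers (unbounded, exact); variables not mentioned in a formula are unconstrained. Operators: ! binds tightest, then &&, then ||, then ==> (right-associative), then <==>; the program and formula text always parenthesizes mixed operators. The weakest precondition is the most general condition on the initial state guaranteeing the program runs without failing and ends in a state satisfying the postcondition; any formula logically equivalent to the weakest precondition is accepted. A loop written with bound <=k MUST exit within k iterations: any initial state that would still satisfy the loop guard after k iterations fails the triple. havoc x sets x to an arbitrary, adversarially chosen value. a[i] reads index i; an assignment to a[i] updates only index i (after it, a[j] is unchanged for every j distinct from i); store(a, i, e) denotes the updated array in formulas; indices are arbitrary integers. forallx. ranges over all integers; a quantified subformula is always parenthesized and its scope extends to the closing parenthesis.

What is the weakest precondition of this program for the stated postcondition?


Working backward. After the program, the postcondition !(v + 3 != 5) must hold; in canonical form it is !(v != 2).
Before the loop (bound <=1), unroll the exhaustion recursion (WP_0 = exit-now case; WP_j = one more guarded iteration, up to j = 1):
  WP_0: (!(x <= -1)) && (!(v != 2))
  WP_1: (x <= -1 ==> (((x != 3*vec[1] + 2 || r != v - 9) ==> ((!(x <= -1)) && (!(v != 2)))) && ((!(x != 3*vec[1] + 2 || r != v - 9)) ==> ((!(x <= -1)) && (!(v != 2)))))) && ((!(x <= -1)) ==> (!(v != 2)))
So before the loop: (x <= -1 ==> (((x != 3*vec[1] + 2 || r != v - 9) ==> ((!(x <= -1)) && (!(v != 2)))) && ((!(x != 3*vec[1] + 2 || r != v - 9)) ==> ((!(x <= -1)) && (!(v != 2)))))) && ((!(x <= -1)) ==> (!(v != 2)))
Before g := 3*g + g - 9: (x <= -1 ==> (((x != 3*vec[1] + 2 || r != v - 9) ==> ((!(x <= -1)) && (!(v != 2)))) && ((!(x != 3*vec[1] + 2 || r != v - 9)) ==> ((!(x <= -1)) && (!(v != 2)))))) && ((!(x <= -1)) ==> (!(v != 2)))
Before r := data[2] + 7: (x <= -1 ==> (((x != 3*vec[1] + 2 || data[2] != v - 16) ==> ((!(x <= -1)) && (!(v != 2)))) && ((!(x != 3*vec[1] + 2 || data[2] != v - 16)) ==> ((!(x <= -1)) && (!(v != 2)))))) && ((!(x <= -1)) ==> (!(v != 2)))
Answer: WP = (x <= -1 ==> (((x != 3*vec[1] + 2 || data[2] != v - 16) ==> ((!(x <= -1)) && (!(v != 2)))) && ((!(x != 3*vec[1] + 2 || data[2] != v - 16)) ==> ((!(x <= -1)) && (!(v != 2)))))) && ((!(x <= -1)) ==> (!(v != 2)))
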